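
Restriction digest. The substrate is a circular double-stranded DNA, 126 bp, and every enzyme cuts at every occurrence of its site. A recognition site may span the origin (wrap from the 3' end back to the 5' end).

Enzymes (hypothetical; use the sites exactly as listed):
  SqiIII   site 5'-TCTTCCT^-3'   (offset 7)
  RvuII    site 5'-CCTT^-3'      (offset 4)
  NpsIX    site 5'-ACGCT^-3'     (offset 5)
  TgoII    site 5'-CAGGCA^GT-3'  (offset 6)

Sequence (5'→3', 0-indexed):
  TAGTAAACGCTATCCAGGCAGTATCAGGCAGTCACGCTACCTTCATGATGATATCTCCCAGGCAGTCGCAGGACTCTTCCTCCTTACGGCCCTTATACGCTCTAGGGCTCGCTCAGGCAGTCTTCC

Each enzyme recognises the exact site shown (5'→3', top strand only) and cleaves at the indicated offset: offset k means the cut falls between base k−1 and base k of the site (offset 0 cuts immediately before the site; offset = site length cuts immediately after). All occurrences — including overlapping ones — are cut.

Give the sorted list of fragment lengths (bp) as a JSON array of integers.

[4,5,7,8,8,9,9,10,10,17,18,21]

Scan for sites:
  SqiIII TCTTCCT/7: at [74, 120] ⇒ [1, 81]
  RvuII CCTT/4: at [39, 81, 90] ⇒ [43, 85, 94]
  NpsIX ACGCT/5: at [6, 33, 96] ⇒ [11, 38, 101]
  TgoII CAGGCAGT/6: at [14, 24, 58, 113] ⇒ [20, 30, 64, 119]

Pooled cuts: [1, 11, 20, 30, 38, 43, 64, 81, 85, 94, 101, 119]

Fragments:
  1→11: 10 bp
  11→20: 9 bp
  20→30: 10 bp
  30→38: 8 bp
  38→43: 5 bp
  43→64: 21 bp
  64→81: 17 bp
  81→85: 4 bp
  85→94: 9 bp
  94→101: 7 bp
  101→119: 18 bp
  119→1 (wrap): 126-119+1 = 8 bp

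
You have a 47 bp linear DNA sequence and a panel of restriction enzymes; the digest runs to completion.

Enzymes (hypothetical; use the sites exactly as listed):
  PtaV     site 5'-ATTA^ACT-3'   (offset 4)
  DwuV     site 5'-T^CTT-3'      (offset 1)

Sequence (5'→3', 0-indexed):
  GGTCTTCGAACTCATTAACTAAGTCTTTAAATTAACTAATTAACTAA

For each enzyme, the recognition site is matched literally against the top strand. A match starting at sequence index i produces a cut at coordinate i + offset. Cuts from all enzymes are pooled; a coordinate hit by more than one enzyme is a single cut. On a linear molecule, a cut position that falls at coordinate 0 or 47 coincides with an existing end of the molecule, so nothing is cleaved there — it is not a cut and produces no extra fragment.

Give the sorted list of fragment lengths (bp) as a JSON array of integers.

Site scan:
  PtaV ATTAACT/4: at [13, 30, 38] ⇒ [17, 34, 42]
  DwuV TCTT/1: at [2, 23] ⇒ [3, 24]

All cut coordinates (distinct, sorted): [3, 17, 24, 34, 42]

Fragment lengths:
  [0,3): 3 bp
  [3,17): 14 bp
  [17,24): 7 bp
  [24,34): 10 bp
  [34,42): 8 bp
  [42,47): 5 bp

[3,5,7,8,10,14]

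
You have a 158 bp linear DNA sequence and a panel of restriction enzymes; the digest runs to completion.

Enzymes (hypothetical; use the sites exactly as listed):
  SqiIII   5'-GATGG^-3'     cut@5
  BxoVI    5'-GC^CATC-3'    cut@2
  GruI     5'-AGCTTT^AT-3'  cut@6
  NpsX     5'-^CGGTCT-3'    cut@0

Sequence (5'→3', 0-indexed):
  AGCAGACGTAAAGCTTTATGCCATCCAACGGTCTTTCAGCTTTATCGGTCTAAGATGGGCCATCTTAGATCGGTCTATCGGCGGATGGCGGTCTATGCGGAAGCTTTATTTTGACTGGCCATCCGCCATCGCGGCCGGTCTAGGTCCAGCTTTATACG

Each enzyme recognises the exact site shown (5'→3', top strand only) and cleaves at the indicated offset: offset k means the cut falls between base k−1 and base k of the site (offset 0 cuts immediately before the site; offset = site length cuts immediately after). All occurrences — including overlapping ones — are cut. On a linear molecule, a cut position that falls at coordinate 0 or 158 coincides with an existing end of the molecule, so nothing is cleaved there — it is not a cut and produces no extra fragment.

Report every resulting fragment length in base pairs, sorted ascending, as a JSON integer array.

Site scan:
  SqiIII (GATGG, off=5): starts [53, 83] → cuts [58, 88]
  BxoVI (GCCATC, off=2): starts [19, 58, 117, 124] → cuts [21, 60, 119, 126]
  GruI (AGCTTTAT, off=6): starts [11, 37, 101, 147] → cuts [17, 43, 107, 153]
  NpsX (CGGTCT, off=0): starts [28, 45, 70, 88, 135] → cuts [28, 45, 70, 88, 135]

All cut coordinates (distinct, sorted): [17, 21, 28, 43, 45, 58, 60, 70, 88, 107, 119, 126, 135, 153]

Fragment lengths:
  [0,17): 17 bp
  [17,21): 4 bp
  [21,28): 7 bp
  [28,43): 15 bp
  [43,45): 2 bp
  [45,58): 13 bp
  [58,60): 2 bp
  [60,70): 10 bp
  [70,88): 18 bp
  [88,107): 19 bp
  [107,119): 12 bp
  [119,126): 7 bp
  [126,135): 9 bp
  [135,153): 18 bp
  [153,158): 5 bp

[2,2,4,5,7,7,9,10,12,13,15,17,18,18,19]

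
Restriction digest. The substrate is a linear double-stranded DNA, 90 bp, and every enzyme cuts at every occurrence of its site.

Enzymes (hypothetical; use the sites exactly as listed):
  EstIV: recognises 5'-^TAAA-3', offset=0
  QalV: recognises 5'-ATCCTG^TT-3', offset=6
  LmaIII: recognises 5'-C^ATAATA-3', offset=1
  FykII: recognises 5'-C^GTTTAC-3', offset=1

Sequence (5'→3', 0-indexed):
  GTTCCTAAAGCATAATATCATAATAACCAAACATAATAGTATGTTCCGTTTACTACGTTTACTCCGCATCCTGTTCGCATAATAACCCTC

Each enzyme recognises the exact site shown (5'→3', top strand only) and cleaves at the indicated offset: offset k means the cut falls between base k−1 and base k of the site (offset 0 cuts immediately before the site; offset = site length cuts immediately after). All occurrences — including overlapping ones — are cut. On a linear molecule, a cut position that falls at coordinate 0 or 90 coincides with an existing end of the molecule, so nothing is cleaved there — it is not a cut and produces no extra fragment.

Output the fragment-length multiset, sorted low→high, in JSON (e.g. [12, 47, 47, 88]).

Scan for sites:
  EstIV TAAA/0: at [5] ⇒ [5]
  QalV ATCCTGTT/6: at [67] ⇒ [73]
  LmaIII CATAATA/1: at [10, 18, 31, 77] ⇒ [11, 19, 32, 78]
  FykII CGTTTAC/1: at [46, 55] ⇒ [47, 56]

All cut coordinates (distinct, sorted): [5, 11, 19, 32, 47, 56, 73, 78]

Fragments:
  [0,5): 5 bp
  [5,11): 6 bp
  [11,19): 8 bp
  [19,32): 13 bp
  [32,47): 15 bp
  [47,56): 9 bp
  [56,73): 17 bp
  [73,78): 5 bp
  [78,90): 12 bp

[5,5,6,8,9,12,13,15,17]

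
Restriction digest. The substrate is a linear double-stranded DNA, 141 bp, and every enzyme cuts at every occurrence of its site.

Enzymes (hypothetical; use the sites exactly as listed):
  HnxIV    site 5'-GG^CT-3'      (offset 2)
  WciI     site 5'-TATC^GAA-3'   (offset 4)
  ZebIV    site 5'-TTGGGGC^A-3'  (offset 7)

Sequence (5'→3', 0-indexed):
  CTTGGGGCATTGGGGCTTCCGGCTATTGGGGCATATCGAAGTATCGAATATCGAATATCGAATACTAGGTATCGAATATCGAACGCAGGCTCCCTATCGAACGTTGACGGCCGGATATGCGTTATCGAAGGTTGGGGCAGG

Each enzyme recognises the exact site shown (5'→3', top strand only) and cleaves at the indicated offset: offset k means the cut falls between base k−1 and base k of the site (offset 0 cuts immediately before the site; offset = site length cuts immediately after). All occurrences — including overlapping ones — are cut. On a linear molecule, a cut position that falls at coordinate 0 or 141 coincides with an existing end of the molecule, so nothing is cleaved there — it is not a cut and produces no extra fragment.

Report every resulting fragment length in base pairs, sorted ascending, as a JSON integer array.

Site scan:
  HnxIV GGCT/2: at [13, 20, 87] ⇒ [15, 22, 89]
  WciI TATCGAA/4: at [33, 41, 48, 55, 69, 76, 94, 122] ⇒ [37, 45, 52, 59, 73, 80, 98, 126]
  ZebIV TTGGGGCA/7: at [1, 25, 131] ⇒ [8, 32, 138]

Pooled cuts: [8, 15, 22, 32, 37, 45, 52, 59, 73, 80, 89, 98, 126, 138]

Fragments:
  [0,8): 8 bp
  [8,15): 7 bp
  [15,22): 7 bp
  [22,32): 10 bp
  [32,37): 5 bp
  [37,45): 8 bp
  [45,52): 7 bp
  [52,59): 7 bp
  [59,73): 14 bp
  [73,80): 7 bp
  [80,89): 9 bp
  [89,98): 9 bp
  [98,126): 28 bp
  [126,138): 12 bp
  [138,141): 3 bp

[3,5,7,7,7,7,7,8,8,9,9,10,12,14,28]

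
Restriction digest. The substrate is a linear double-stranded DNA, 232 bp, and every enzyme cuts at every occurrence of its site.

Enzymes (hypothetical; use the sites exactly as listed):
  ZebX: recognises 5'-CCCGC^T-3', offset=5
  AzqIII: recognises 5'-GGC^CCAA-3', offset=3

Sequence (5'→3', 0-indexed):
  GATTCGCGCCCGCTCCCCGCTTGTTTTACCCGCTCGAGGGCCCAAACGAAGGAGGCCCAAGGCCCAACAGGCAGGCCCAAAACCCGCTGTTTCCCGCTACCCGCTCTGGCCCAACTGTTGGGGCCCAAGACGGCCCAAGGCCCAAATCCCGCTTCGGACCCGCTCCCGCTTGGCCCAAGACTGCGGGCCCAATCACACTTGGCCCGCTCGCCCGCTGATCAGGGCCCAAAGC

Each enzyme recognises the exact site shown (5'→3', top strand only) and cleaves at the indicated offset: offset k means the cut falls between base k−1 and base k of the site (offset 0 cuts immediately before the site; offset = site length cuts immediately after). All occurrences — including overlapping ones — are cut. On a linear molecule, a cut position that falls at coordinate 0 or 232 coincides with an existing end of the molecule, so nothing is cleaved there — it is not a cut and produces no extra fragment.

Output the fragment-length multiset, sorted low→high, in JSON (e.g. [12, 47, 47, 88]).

[5,6,6,7,7,7,7,7,8,8,10,10,10,11,11,11,13,13,13,14,14,15,19]

Scan for sites:
  ZebX (CCCGCT, off=5): starts [8, 15, 28, 82, 92, 99, 147, 158, 164, 202, 210] → cuts [13, 20, 33, 87, 97, 104, 152, 163, 169, 207, 215]
  AzqIII (GGCCCAA, off=3): starts [38, 53, 60, 73, 107, 121, 131, 138, 171, 185, 222] → cuts [41, 56, 63, 76, 110, 124, 134, 141, 174, 188, 225]

Pooled cuts: [13, 20, 33, 41, 56, 63, 76, 87, 97, 104, 110, 124, 134, 141, 152, 163, 169, 174, 188, 207, 215, 225]

Fragment lengths:
  [0,13): 13 bp
  [13,20): 7 bp
  [20,33): 13 bp
  [33,41): 8 bp
  [41,56): 15 bp
  [56,63): 7 bp
  [63,76): 13 bp
  [76,87): 11 bp
  [87,97): 10 bp
  [97,104): 7 bp
  [104,110): 6 bp
  [110,124): 14 bp
  [124,134): 10 bp
  [134,141): 7 bp
  [141,152): 11 bp
  [152,163): 11 bp
  [163,169): 6 bp
  [169,174): 5 bp
  [174,188): 14 bp
  [188,207): 19 bp
  [207,215): 8 bp
  [215,225): 10 bp
  [225,232): 7 bp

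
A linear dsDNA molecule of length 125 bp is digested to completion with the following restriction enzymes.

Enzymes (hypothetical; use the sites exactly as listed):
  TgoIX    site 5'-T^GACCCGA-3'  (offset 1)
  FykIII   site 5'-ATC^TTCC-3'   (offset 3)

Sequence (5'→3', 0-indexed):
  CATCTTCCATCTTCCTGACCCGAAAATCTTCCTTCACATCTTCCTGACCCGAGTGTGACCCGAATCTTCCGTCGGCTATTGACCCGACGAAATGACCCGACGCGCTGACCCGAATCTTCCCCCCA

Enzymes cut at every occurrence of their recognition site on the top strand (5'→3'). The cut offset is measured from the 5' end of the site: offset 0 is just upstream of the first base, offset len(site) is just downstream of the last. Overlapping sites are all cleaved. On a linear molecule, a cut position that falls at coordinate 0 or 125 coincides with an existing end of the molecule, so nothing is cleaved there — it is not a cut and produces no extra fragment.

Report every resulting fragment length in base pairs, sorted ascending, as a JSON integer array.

[4,5,5,7,9,10,10,11,12,12,13,13,14]

Site scan:
  TgoIX TGACCCGA/1: at [15, 44, 55, 79, 92, 105] ⇒ [16, 45, 56, 80, 93, 106]
  FykIII ATCTTCC/3: at [1, 8, 25, 37, 63, 113] ⇒ [4, 11, 28, 40, 66, 116]

All cut coordinates (distinct, sorted): [4, 11, 16, 28, 40, 45, 56, 66, 80, 93, 106, 116]

Fragments:
  [0,4): 4 bp
  [4,11): 7 bp
  [11,16): 5 bp
  [16,28): 12 bp
  [28,40): 12 bp
  [40,45): 5 bp
  [45,56): 11 bp
  [56,66): 10 bp
  [66,80): 14 bp
  [80,93): 13 bp
  [93,106): 13 bp
  [106,116): 10 bp
  [116,125): 9 bp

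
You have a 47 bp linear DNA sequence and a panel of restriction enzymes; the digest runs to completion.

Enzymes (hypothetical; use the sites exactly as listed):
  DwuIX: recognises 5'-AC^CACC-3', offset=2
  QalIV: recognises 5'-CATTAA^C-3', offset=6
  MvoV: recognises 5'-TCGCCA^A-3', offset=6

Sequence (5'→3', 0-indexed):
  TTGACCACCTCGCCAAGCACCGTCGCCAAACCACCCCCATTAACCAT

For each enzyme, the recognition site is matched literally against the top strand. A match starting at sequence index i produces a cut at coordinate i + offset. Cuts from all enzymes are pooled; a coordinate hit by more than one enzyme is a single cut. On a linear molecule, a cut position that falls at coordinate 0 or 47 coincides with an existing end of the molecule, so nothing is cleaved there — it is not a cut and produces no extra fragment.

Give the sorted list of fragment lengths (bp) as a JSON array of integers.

[3,4,5,10,12,13]

Per-enzyme occurrences:
  DwuIX ACCACC/2: at [3, 29] ⇒ [5, 31]
  QalIV CATTAAC/6: at [37] ⇒ [43]
  MvoV TCGCCAA/6: at [9, 22] ⇒ [15, 28]

Pooled cuts: [5, 15, 28, 31, 43]

Fragment lengths:
  [0,5): 5 bp
  [5,15): 10 bp
  [15,28): 13 bp
  [28,31): 3 bp
  [31,43): 12 bp
  [43,47): 4 bp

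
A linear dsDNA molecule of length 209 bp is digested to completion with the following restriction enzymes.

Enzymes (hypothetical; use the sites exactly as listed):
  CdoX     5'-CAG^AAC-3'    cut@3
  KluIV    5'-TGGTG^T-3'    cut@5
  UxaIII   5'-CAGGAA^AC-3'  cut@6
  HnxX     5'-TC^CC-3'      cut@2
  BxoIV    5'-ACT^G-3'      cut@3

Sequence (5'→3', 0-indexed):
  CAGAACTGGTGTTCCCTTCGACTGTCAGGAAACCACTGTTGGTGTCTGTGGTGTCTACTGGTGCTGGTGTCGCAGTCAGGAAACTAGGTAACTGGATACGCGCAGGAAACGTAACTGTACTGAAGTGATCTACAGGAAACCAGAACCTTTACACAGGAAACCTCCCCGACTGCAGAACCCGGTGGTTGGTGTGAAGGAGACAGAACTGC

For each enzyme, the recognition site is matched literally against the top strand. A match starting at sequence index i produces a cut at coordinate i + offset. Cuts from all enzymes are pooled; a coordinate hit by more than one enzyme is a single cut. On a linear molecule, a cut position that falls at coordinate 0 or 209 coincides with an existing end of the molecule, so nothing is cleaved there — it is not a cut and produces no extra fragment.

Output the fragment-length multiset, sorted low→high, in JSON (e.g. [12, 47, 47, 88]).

Per-enzyme occurrences:
  CdoX CAGAAC/3: at [0, 140, 172, 200] ⇒ [3, 143, 175, 203]
  KluIV TGGTGT/5: at [6, 39, 48, 64, 186] ⇒ [11, 44, 53, 69, 191]
  UxaIII CAGGAAAC/6: at [25, 76, 102, 132, 153] ⇒ [31, 82, 108, 138, 159]
  HnxX TCCC/2: at [12, 162] ⇒ [14, 164]
  BxoIV ACTG/3: at [4, 20, 34, 56, 90, 113, 118, 168, 204] ⇒ [7, 23, 37, 59, 93, 116, 121, 171, 207]

All cut coordinates (distinct, sorted): [3, 7, 11, 14, 23, 31, 37, 44, 53, 59, 69, 82, 93, 108, 116, 121, 138, 143, 159, 164, 171, 175, 191, 203, 207]

Fragment lengths:
  [0,3): 3 bp
  [3,7): 4 bp
  [7,11): 4 bp
  [11,14): 3 bp
  [14,23): 9 bp
  [23,31): 8 bp
  [31,37): 6 bp
  [37,44): 7 bp
  [44,53): 9 bp
  [53,59): 6 bp
  [59,69): 10 bp
  [69,82): 13 bp
  [82,93): 11 bp
  [93,108): 15 bp
  [108,116): 8 bp
  [116,121): 5 bp
  [121,138): 17 bp
  [138,143): 5 bp
  [143,159): 16 bp
  [159,164): 5 bp
  [164,171): 7 bp
  [171,175): 4 bp
  [175,191): 16 bp
  [191,203): 12 bp
  [203,207): 4 bp
  [207,209): 2 bp

[2,3,3,4,4,4,4,5,5,5,6,6,7,7,8,8,9,9,10,11,12,13,15,16,16,17]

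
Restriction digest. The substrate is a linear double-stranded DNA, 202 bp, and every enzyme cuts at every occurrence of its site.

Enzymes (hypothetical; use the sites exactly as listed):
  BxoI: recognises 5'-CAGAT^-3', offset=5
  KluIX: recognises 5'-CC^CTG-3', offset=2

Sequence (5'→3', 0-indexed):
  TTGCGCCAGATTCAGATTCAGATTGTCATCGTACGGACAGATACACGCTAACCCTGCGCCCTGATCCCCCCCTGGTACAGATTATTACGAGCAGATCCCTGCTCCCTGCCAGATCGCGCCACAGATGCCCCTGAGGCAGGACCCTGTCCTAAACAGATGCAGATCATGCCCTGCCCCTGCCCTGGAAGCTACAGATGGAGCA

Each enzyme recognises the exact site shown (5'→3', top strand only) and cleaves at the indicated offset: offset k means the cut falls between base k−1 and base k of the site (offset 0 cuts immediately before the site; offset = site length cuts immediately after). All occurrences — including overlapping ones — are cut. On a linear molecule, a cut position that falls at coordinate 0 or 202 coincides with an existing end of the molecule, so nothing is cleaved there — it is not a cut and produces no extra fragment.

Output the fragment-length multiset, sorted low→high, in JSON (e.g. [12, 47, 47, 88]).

Scan for sites:
  BxoI (CAGAT, off=5): starts [6, 12, 18, 37, 77, 91, 109, 121, 153, 159, 191] → cuts [11, 17, 23, 42, 82, 96, 114, 126, 158, 164, 196]
  KluIX (CCCTG, off=2): starts [51, 58, 69, 96, 103, 128, 141, 168, 174, 179] → cuts [53, 60, 71, 98, 105, 130, 143, 170, 176, 181]

All cut coordinates (distinct, sorted): [11, 17, 23, 42, 53, 60, 71, 82, 96, 98, 105, 114, 126, 130, 143, 158, 164, 170, 176, 181, 196]

Fragment lengths:
  [0,11): 11 bp
  [11,17): 6 bp
  [17,23): 6 bp
  [23,42): 19 bp
  [42,53): 11 bp
  [53,60): 7 bp
  [60,71): 11 bp
  [71,82): 11 bp
  [82,96): 14 bp
  [96,98): 2 bp
  [98,105): 7 bp
  [105,114): 9 bp
  [114,126): 12 bp
  [126,130): 4 bp
  [130,143): 13 bp
  [143,158): 15 bp
  [158,164): 6 bp
  [164,170): 6 bp
  [170,176): 6 bp
  [176,181): 5 bp
  [181,196): 15 bp
  [196,202): 6 bp

[2,4,5,6,6,6,6,6,6,7,7,9,11,11,11,11,12,13,14,15,15,19]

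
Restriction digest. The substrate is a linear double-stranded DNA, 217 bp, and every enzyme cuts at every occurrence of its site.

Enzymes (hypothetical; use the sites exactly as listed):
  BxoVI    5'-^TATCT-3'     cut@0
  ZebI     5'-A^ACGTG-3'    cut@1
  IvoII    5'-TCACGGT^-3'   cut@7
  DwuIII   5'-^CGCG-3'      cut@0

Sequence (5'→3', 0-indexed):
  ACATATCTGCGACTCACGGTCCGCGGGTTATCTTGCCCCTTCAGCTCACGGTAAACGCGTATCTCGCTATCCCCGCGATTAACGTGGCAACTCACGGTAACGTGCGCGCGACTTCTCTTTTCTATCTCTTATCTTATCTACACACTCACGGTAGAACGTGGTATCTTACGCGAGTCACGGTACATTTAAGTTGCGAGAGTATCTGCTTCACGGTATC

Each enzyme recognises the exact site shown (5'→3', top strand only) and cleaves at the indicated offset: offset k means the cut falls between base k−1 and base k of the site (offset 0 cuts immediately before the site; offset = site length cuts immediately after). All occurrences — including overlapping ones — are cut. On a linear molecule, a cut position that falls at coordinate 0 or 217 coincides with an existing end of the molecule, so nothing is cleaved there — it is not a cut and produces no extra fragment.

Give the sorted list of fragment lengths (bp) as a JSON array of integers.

[1,1,2,3,3,3,3,4,5,5,6,7,7,7,8,13,14,15,16,17,17,18,18,24]

Site scan:
  BxoVI (TATCT, off=0): starts [3, 28, 59, 122, 129, 134, 161, 199] → cuts [3, 28, 59, 122, 129, 134, 161, 199]
  ZebI (AACGTG, off=1): starts [80, 98, 154] → cuts [81, 99, 155]
  IvoII (TCACGGT, off=7): starts [13, 45, 91, 145, 174, 207] → cuts [20, 52, 98, 152, 181, 214]
  DwuIII (CGCG, off=0): starts [21, 55, 73, 104, 106, 168] → cuts [21, 55, 73, 104, 106, 168]

All cut coordinates (distinct, sorted): [3, 20, 21, 28, 52, 55, 59, 73, 81, 98, 99, 104, 106, 122, 129, 134, 152, 155, 161, 168, 181, 199, 214]

Fragment lengths:
  [0,3): 3 bp
  [3,20): 17 bp
  [20,21): 1 bp
  [21,28): 7 bp
  [28,52): 24 bp
  [52,55): 3 bp
  [55,59): 4 bp
  [59,73): 14 bp
  [73,81): 8 bp
  [81,98): 17 bp
  [98,99): 1 bp
  [99,104): 5 bp
  [104,106): 2 bp
  [106,122): 16 bp
  [122,129): 7 bp
  [129,134): 5 bp
  [134,152): 18 bp
  [152,155): 3 bp
  [155,161): 6 bp
  [161,168): 7 bp
  [168,181): 13 bp
  [181,199): 18 bp
  [199,214): 15 bp
  [214,217): 3 bp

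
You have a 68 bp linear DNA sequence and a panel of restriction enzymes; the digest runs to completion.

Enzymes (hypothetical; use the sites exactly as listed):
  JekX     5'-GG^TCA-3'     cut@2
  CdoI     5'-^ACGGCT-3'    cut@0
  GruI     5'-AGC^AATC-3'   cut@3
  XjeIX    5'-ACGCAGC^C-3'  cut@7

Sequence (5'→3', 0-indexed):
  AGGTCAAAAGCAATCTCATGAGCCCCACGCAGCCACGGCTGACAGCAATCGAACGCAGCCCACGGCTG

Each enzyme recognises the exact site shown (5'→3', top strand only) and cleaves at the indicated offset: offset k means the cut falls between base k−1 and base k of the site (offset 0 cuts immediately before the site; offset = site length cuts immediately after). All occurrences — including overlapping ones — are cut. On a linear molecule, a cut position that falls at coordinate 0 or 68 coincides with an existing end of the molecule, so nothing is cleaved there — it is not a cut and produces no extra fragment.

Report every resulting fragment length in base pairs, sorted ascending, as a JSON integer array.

[1,2,3,7,8,12,13,22]

Per-enzyme occurrences:
  JekX GGTCA/2: at [1] ⇒ [3]
  CdoI ACGGCT/0: at [34, 61] ⇒ [34, 61]
  GruI AGCAATC/3: at [8, 43] ⇒ [11, 46]
  XjeIX ACGCAGCC/7: at [26, 52] ⇒ [33, 59]

Pooled cuts: [3, 11, 33, 34, 46, 59, 61]

Fragment lengths:
  [0,3): 3 bp
  [3,11): 8 bp
  [11,33): 22 bp
  [33,34): 1 bp
  [34,46): 12 bp
  [46,59): 13 bp
  [59,61): 2 bp
  [61,68): 7 bp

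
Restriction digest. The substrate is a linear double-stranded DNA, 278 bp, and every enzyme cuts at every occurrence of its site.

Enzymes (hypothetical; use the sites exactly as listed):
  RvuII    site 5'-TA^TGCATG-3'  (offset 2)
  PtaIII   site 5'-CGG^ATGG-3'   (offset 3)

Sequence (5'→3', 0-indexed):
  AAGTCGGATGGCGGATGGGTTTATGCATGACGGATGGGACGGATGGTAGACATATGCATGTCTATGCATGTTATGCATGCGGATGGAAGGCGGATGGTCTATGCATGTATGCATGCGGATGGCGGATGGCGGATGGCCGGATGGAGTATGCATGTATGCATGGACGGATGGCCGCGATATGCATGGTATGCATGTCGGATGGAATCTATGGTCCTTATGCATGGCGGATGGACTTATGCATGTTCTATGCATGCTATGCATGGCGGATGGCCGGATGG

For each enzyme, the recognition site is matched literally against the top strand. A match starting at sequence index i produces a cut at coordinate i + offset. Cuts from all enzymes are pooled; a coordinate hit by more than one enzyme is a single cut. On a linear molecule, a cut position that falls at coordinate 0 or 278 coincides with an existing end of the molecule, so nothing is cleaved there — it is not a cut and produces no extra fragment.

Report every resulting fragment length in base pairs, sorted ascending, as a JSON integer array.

Site scan:
  RvuII (TATGCATG, off=2): starts [21, 52, 62, 71, 99, 107, 146, 154, 177, 186, 215, 234, 245, 254] → cuts [23, 54, 64, 73, 101, 109, 148, 156, 179, 188, 217, 236, 247, 256]
  PtaIII (CGGATGG, off=3): starts [4, 11, 30, 39, 79, 90, 115, 122, 129, 137, 164, 195, 224, 263, 271] → cuts [7, 14, 33, 42, 82, 93, 118, 125, 132, 140, 167, 198, 227, 266, 274]

All cut coordinates (distinct, sorted): [7, 14, 23, 33, 42, 54, 64, 73, 82, 93, 101, 109, 118, 125, 132, 140, 148, 156, 167, 179, 188, 198, 217, 227, 236, 247, 256, 266, 274]

Fragments:
  [0,7): 7 bp
  [7,14): 7 bp
  [14,23): 9 bp
  [23,33): 10 bp
  [33,42): 9 bp
  [42,54): 12 bp
  [54,64): 10 bp
  [64,73): 9 bp
  [73,82): 9 bp
  [82,93): 11 bp
  [93,101): 8 bp
  [101,109): 8 bp
  [109,118): 9 bp
  [118,125): 7 bp
  [125,132): 7 bp
  [132,140): 8 bp
  [140,148): 8 bp
  [148,156): 8 bp
  [156,167): 11 bp
  [167,179): 12 bp
  [179,188): 9 bp
  [188,198): 10 bp
  [198,217): 19 bp
  [217,227): 10 bp
  [227,236): 9 bp
  [236,247): 11 bp
  [247,256): 9 bp
  [256,266): 10 bp
  [266,274): 8 bp
  [274,278): 4 bp

[4,7,7,7,7,8,8,8,8,8,8,9,9,9,9,9,9,9,9,10,10,10,10,10,11,11,11,12,12,19]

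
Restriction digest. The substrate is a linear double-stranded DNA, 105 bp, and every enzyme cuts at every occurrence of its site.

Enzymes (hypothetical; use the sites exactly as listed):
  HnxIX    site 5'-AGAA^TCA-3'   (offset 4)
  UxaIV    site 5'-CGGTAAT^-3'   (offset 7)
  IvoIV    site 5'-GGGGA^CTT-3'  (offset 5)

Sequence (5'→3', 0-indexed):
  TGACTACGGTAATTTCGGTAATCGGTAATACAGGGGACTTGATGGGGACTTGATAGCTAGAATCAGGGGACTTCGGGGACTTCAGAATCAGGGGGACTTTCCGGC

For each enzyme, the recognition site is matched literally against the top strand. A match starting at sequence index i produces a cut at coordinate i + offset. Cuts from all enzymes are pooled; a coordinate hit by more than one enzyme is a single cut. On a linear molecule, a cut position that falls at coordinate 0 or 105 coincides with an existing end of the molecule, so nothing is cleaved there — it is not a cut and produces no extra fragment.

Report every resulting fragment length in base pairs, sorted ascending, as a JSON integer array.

[7,8,8,8,9,9,9,9,11,13,14]

Per-enzyme occurrences:
  HnxIX (AGAATCA, off=4): starts [58, 83] → cuts [62, 87]
  UxaIV (CGGTAAT, off=7): starts [6, 15, 22] → cuts [13, 22, 29]
  IvoIV (GGGGACTT, off=5): starts [32, 43, 65, 74, 91] → cuts [37, 48, 70, 79, 96]

All cut coordinates (distinct, sorted): [13, 22, 29, 37, 48, 62, 70, 79, 87, 96]

Fragment lengths:
  [0,13): 13 bp
  [13,22): 9 bp
  [22,29): 7 bp
  [29,37): 8 bp
  [37,48): 11 bp
  [48,62): 14 bp
  [62,70): 8 bp
  [70,79): 9 bp
  [79,87): 8 bp
  [87,96): 9 bp
  [96,105): 9 bp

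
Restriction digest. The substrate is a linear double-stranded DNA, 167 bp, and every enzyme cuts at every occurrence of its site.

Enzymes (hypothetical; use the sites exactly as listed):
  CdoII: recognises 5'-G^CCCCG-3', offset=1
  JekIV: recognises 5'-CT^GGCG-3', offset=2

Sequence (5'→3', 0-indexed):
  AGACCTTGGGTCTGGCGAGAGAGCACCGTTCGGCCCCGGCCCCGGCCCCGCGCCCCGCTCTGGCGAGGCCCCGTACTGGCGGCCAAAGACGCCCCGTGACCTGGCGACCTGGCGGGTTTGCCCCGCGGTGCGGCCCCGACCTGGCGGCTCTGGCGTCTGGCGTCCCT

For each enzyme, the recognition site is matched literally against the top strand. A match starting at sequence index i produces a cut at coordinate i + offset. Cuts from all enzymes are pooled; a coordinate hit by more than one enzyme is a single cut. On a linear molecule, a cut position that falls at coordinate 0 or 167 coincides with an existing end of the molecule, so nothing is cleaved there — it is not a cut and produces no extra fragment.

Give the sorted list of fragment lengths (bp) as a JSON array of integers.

[6,6,7,7,7,8,9,9,9,9,9,10,11,13,13,14,20]

Scan for sites:
  CdoII GCCCCG/1: at [32, 38, 44, 51, 67, 90, 119, 132] ⇒ [33, 39, 45, 52, 68, 91, 120, 133]
  JekIV CTGGCG/2: at [11, 59, 75, 100, 108, 140, 149, 156] ⇒ [13, 61, 77, 102, 110, 142, 151, 158]

Pooled cuts: [13, 33, 39, 45, 52, 61, 68, 77, 91, 102, 110, 120, 133, 142, 151, 158]

Fragment lengths:
  [0,13): 13 bp
  [13,33): 20 bp
  [33,39): 6 bp
  [39,45): 6 bp
  [45,52): 7 bp
  [52,61): 9 bp
  [61,68): 7 bp
  [68,77): 9 bp
  [77,91): 14 bp
  [91,102): 11 bp
  [102,110): 8 bp
  [110,120): 10 bp
  [120,133): 13 bp
  [133,142): 9 bp
  [142,151): 9 bp
  [151,158): 7 bp
  [158,167): 9 bp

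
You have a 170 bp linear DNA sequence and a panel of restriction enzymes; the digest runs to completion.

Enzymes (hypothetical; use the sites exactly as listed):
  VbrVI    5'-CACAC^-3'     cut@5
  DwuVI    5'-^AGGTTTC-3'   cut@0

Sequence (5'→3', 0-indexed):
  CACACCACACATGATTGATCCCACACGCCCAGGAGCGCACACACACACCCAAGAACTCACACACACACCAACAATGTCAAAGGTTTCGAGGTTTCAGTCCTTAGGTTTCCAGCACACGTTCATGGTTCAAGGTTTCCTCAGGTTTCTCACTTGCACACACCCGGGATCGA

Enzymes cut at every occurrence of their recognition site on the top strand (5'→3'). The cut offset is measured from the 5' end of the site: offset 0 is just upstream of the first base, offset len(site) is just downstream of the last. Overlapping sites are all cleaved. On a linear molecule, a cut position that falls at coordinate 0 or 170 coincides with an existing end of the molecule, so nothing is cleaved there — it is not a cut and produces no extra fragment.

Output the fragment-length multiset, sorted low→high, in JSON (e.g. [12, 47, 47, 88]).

Scan for sites:
  VbrVI CACAC/5: at [0, 5, 21, 37, 39, 41, 43, 57, 59, 61, 63, 112, 153, 155] ⇒ [5, 10, 26, 42, 44, 46, 48, 62, 64, 66, 68, 117, 158, 160]
  DwuVI AGGTTTC/0: at [80, 88, 102, 129, 139] ⇒ [80, 88, 102, 129, 139]

All cut coordinates (distinct, sorted): [5, 10, 26, 42, 44, 46, 48, 62, 64, 66, 68, 80, 88, 102, 117, 129, 139, 158, 160]

Fragments:
  [0,5): 5 bp
  [5,10): 5 bp
  [10,26): 16 bp
  [26,42): 16 bp
  [42,44): 2 bp
  [44,46): 2 bp
  [46,48): 2 bp
  [48,62): 14 bp
  [62,64): 2 bp
  [64,66): 2 bp
  [66,68): 2 bp
  [68,80): 12 bp
  [80,88): 8 bp
  [88,102): 14 bp
  [102,117): 15 bp
  [117,129): 12 bp
  [129,139): 10 bp
  [139,158): 19 bp
  [158,160): 2 bp
  [160,170): 10 bp

[2,2,2,2,2,2,2,5,5,8,10,10,12,12,14,14,15,16,16,19]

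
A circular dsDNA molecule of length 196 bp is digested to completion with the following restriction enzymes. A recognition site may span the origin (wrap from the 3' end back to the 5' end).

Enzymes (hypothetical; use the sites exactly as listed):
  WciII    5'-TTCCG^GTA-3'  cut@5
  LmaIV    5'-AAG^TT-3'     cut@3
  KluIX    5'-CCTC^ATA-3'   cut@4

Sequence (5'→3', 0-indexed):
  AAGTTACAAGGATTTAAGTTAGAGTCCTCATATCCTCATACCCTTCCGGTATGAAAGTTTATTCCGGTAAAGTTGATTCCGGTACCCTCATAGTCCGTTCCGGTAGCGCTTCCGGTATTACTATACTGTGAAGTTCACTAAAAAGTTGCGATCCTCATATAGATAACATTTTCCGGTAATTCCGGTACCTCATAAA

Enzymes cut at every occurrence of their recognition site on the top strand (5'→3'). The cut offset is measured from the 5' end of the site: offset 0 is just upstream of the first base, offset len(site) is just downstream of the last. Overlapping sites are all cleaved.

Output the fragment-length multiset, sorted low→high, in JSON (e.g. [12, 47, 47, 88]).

Per-enzyme occurrences:
  WciII TTCCGGTA/5: at [43, 61, 76, 97, 109, 170, 179] ⇒ [48, 66, 81, 102, 114, 175, 184]
  LmaIV AAGTT/3: at [0, 15, 54, 69, 130, 142] ⇒ [3, 18, 57, 72, 133, 145]
  KluIX CCTCATA/4: at [25, 33, 85, 152, 187] ⇒ [29, 37, 89, 156, 191]

All cut coordinates (distinct, sorted): [3, 18, 29, 37, 48, 57, 66, 72, 81, 89, 102, 114, 133, 145, 156, 175, 184, 191]

Fragment lengths:
  3→18: 15 bp
  18→29: 11 bp
  29→37: 8 bp
  37→48: 11 bp
  48→57: 9 bp
  57→66: 9 bp
  66→72: 6 bp
  72→81: 9 bp
  81→89: 8 bp
  89→102: 13 bp
  102→114: 12 bp
  114→133: 19 bp
  133→145: 12 bp
  145→156: 11 bp
  156→175: 19 bp
  175→184: 9 bp
  184→191: 7 bp
  191→3 (wrap): 196-191+3 = 8 bp

[6,7,8,8,8,9,9,9,9,11,11,11,12,12,13,15,19,19]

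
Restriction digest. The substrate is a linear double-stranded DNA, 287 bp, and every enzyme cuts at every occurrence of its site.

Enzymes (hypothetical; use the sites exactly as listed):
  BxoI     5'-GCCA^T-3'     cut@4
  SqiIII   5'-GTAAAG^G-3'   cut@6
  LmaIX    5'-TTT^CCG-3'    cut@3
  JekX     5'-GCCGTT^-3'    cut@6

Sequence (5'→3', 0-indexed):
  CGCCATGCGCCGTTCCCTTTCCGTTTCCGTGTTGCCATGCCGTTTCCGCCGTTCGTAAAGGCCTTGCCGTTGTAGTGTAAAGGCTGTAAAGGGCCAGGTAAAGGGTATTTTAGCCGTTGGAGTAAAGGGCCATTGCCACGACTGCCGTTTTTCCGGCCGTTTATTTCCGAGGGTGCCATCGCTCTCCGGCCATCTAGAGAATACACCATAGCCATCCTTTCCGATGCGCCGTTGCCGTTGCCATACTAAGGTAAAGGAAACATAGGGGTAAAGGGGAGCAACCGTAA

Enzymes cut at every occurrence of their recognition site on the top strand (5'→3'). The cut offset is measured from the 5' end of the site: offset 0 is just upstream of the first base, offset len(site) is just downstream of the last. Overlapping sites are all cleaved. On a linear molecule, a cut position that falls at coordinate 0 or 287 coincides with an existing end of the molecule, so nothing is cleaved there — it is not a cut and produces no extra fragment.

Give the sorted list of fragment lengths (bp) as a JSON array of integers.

Scan for sites:
  BxoI GCCAT/4: at [1, 33, 128, 174, 188, 210, 239] ⇒ [5, 37, 132, 178, 192, 214, 243]
  SqiIII GTAAAGG/6: at [54, 76, 85, 97, 121, 250, 267] ⇒ [60, 82, 91, 103, 127, 256, 273]
  LmaIX TTTCCG/3: at [17, 23, 42, 149, 163, 217] ⇒ [20, 26, 45, 152, 166, 220]
  JekX GCCGTT/6: at [8, 38, 47, 65, 112, 143, 155, 227, 233] ⇒ [14, 44, 53, 71, 118, 149, 161, 233, 239]

All cut coordinates (distinct, sorted): [5, 14, 20, 26, 37, 44, 45, 53, 60, 71, 82, 91, 103, 118, 127, 132, 149, 152, 161, 166, 178, 192, 214, 220, 233, 239, 243, 256, 273]

Fragments:
  [0,5): 5 bp
  [5,14): 9 bp
  [14,20): 6 bp
  [20,26): 6 bp
  [26,37): 11 bp
  [37,44): 7 bp
  [44,45): 1 bp
  [45,53): 8 bp
  [53,60): 7 bp
  [60,71): 11 bp
  [71,82): 11 bp
  [82,91): 9 bp
  [91,103): 12 bp
  [103,118): 15 bp
  [118,127): 9 bp
  [127,132): 5 bp
  [132,149): 17 bp
  [149,152): 3 bp
  [152,161): 9 bp
  [161,166): 5 bp
  [166,178): 12 bp
  [178,192): 14 bp
  [192,214): 22 bp
  [214,220): 6 bp
  [220,233): 13 bp
  [233,239): 6 bp
  [239,243): 4 bp
  [243,256): 13 bp
  [256,273): 17 bp
  [273,287): 14 bp

[1,3,4,5,5,5,6,6,6,6,7,7,8,9,9,9,9,11,11,11,12,12,13,13,14,14,15,17,17,22]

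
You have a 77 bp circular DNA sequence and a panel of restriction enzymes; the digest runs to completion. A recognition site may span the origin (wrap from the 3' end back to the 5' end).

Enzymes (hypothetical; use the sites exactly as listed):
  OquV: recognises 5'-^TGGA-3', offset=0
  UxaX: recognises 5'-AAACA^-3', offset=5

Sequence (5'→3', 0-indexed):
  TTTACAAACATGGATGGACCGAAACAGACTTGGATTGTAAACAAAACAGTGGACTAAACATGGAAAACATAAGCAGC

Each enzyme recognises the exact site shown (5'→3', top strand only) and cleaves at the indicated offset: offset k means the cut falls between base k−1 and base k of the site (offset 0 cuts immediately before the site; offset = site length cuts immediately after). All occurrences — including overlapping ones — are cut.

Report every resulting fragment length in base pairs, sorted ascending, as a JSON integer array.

[1,4,4,5,9,11,12,13,18]

Scan for sites:
  OquV (TGGA, off=0): starts [10, 14, 30, 49, 60] → cuts [10, 14, 30, 49, 60]
  UxaX (AAACA, off=5): starts [5, 21, 38, 43, 55, 64] → cuts [10, 26, 43, 48, 60, 69]

All cut coordinates (distinct, sorted): [10, 14, 26, 30, 43, 48, 49, 60, 69]

Fragment lengths:
  10→14: 4 bp
  14→26: 12 bp
  26→30: 4 bp
  30→43: 13 bp
  43→48: 5 bp
  48→49: 1 bp
  49→60: 11 bp
  60→69: 9 bp
  69→10 (wrap): 77-69+10 = 18 bp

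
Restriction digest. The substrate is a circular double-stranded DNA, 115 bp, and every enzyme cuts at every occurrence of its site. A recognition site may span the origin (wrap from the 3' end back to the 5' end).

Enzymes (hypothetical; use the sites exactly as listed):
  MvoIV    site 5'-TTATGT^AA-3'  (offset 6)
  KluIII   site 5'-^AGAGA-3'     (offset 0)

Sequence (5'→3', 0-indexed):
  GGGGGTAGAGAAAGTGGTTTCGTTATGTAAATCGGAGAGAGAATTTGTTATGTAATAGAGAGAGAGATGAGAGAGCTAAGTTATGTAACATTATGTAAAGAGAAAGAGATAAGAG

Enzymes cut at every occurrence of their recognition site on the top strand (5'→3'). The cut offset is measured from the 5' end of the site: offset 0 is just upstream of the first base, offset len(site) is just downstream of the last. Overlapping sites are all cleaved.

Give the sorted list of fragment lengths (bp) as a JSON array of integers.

[2,2,2,2,2,3,6,7,7,10,16,17,17,22]

Site scan:
  MvoIV (TTATGTAA, off=6): starts [22, 47, 80, 90] → cuts [28, 53, 86, 96]
  KluIII (AGAGA, off=0): starts [6, 35, 37, 56, 58, 60, 62, 69, 98, 104] → cuts [6, 35, 37, 56, 58, 60, 62, 69, 98, 104]

Pooled cuts: [6, 28, 35, 37, 53, 56, 58, 60, 62, 69, 86, 96, 98, 104]

Fragment lengths:
  6→28: 22 bp
  28→35: 7 bp
  35→37: 2 bp
  37→53: 16 bp
  53→56: 3 bp
  56→58: 2 bp
  58→60: 2 bp
  60→62: 2 bp
  62→69: 7 bp
  69→86: 17 bp
  86→96: 10 bp
  96→98: 2 bp
  98→104: 6 bp
  104→6 (wrap): 115-104+6 = 17 bp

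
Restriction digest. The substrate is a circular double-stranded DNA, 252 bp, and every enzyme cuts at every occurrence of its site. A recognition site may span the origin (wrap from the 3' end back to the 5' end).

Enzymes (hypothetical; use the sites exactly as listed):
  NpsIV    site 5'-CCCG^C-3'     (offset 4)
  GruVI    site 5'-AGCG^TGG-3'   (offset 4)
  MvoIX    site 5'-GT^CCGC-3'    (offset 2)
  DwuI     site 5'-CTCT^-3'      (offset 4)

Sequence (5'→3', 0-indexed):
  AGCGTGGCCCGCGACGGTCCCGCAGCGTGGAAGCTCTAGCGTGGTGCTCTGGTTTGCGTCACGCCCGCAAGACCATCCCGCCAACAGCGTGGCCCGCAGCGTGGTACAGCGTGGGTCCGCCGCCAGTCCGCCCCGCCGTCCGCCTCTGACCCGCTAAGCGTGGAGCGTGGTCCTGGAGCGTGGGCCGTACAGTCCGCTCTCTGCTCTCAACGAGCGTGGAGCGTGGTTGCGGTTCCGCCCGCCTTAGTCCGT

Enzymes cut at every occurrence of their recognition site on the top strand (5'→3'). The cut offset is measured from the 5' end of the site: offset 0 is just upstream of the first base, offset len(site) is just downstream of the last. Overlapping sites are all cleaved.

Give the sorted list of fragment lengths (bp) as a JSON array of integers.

Per-enzyme occurrences:
  NpsIV (CCCGC, off=4): starts [7, 18, 63, 76, 92, 131, 149, 237] → cuts [11, 22, 67, 80, 96, 135, 153, 241]
  GruVI (AGCGTGG, off=4): starts [0, 23, 37, 85, 97, 107, 156, 163, 176, 212, 219] → cuts [4, 27, 41, 89, 101, 111, 160, 167, 180, 216, 223]
  MvoIX (GTCCGC, off=2): starts [114, 125, 137, 191] → cuts [116, 127, 139, 193]
  DwuI (CTCT, off=4): starts [33, 46, 143, 196, 198, 203] → cuts [37, 50, 147, 200, 202, 207]

Pooled cuts: [4, 11, 22, 27, 37, 41, 50, 67, 80, 89, 96, 101, 111, 116, 127, 135, 139, 147, 153, 160, 167, 180, 193, 200, 202, 207, 216, 223, 241]

Fragment lengths:
  4→11: 7 bp
  11→22: 11 bp
  22→27: 5 bp
  27→37: 10 bp
  37→41: 4 bp
  41→50: 9 bp
  50→67: 17 bp
  67→80: 13 bp
  80→89: 9 bp
  89→96: 7 bp
  96→101: 5 bp
  101→111: 10 bp
  111→116: 5 bp
  116→127: 11 bp
  127→135: 8 bp
  135→139: 4 bp
  139→147: 8 bp
  147→153: 6 bp
  153→160: 7 bp
  160→167: 7 bp
  167→180: 13 bp
  180→193: 13 bp
  193→200: 7 bp
  200→202: 2 bp
  202→207: 5 bp
  207→216: 9 bp
  216→223: 7 bp
  223→241: 18 bp
  241→4 (wrap): 252-241+4 = 15 bp

[2,4,4,5,5,5,5,6,7,7,7,7,7,7,8,8,9,9,9,10,10,11,11,13,13,13,15,17,18]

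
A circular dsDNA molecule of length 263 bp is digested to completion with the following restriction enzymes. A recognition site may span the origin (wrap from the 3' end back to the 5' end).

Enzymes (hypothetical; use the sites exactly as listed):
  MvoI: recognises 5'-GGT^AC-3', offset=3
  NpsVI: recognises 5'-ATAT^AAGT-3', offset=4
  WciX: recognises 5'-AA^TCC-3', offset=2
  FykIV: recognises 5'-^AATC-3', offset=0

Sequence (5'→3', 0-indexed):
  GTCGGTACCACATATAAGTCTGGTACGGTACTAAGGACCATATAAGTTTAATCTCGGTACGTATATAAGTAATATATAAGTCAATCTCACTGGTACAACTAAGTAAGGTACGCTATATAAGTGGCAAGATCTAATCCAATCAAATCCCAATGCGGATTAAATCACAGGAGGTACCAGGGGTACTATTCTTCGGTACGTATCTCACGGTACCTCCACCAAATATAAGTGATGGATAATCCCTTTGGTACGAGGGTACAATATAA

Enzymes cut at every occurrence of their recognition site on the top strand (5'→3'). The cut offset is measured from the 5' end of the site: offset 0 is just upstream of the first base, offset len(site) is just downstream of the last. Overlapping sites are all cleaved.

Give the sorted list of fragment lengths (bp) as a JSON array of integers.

Site scan:
  MvoI GGTAC/3: at [3, 21, 26, 55, 91, 106, 169, 178, 191, 205, 243, 251] ⇒ [6, 24, 29, 58, 94, 109, 172, 181, 194, 208, 246, 254]
  NpsVI ATATAAGT/4: at [11, 39, 62, 73, 114, 219, 257] ⇒ [15, 43, 66, 77, 118, 223, 261]
  WciX AATCC/2: at [132, 142, 234] ⇒ [134, 144, 236]
  FykIV AATC/0: at [49, 82, 132, 137, 142, 159, 234] ⇒ [49, 82, 132, 137, 142, 159, 234]

All cut coordinates (distinct, sorted): [6, 15, 24, 29, 43, 49, 58, 66, 77, 82, 94, 109, 118, 132, 134, 137, 142, 144, 159, 172, 181, 194, 208, 223, 234, 236, 246, 254, 261]

Fragments:
  6→15: 9 bp
  15→24: 9 bp
  24→29: 5 bp
  29→43: 14 bp
  43→49: 6 bp
  49→58: 9 bp
  58→66: 8 bp
  66→77: 11 bp
  77→82: 5 bp
  82→94: 12 bp
  94→109: 15 bp
  109→118: 9 bp
  118→132: 14 bp
  132→134: 2 bp
  134→137: 3 bp
  137→142: 5 bp
  142→144: 2 bp
  144→159: 15 bp
  159→172: 13 bp
  172→181: 9 bp
  181→194: 13 bp
  194→208: 14 bp
  208→223: 15 bp
  223→234: 11 bp
  234→236: 2 bp
  236→246: 10 bp
  246→254: 8 bp
  254→261: 7 bp
  261→6 (wrap): 263-261+6 = 8 bp

[2,2,2,3,5,5,5,6,7,8,8,8,9,9,9,9,9,10,11,11,12,13,13,14,14,14,15,15,15]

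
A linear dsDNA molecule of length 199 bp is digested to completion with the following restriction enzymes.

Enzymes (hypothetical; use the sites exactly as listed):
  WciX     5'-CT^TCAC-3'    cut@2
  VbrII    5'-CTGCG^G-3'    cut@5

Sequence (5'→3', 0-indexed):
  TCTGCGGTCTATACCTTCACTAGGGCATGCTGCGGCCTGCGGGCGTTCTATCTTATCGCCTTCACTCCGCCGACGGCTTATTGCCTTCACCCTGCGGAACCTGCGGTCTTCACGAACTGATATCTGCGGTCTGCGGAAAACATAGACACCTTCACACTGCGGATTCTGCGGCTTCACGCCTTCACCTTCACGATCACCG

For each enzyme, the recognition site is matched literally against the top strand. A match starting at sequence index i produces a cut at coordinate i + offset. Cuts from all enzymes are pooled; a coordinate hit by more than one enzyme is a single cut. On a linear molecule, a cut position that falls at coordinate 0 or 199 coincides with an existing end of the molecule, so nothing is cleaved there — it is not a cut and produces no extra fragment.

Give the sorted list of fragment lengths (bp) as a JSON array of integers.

Site scan:
  WciX (CTTCAC, off=2): starts [14, 59, 84, 107, 149, 171, 179, 185] → cuts [16, 61, 86, 109, 151, 173, 181, 187]
  VbrII (CTGCGG, off=5): starts [1, 29, 36, 91, 100, 123, 130, 156, 165] → cuts [6, 34, 41, 96, 105, 128, 135, 161, 170]

All cut coordinates (distinct, sorted): [6, 16, 34, 41, 61, 86, 96, 105, 109, 128, 135, 151, 161, 170, 173, 181, 187]

Fragment lengths:
  [0,6): 6 bp
  [6,16): 10 bp
  [16,34): 18 bp
  [34,41): 7 bp
  [41,61): 20 bp
  [61,86): 25 bp
  [86,96): 10 bp
  [96,105): 9 bp
  [105,109): 4 bp
  [109,128): 19 bp
  [128,135): 7 bp
  [135,151): 16 bp
  [151,161): 10 bp
  [161,170): 9 bp
  [170,173): 3 bp
  [173,181): 8 bp
  [181,187): 6 bp
  [187,199): 12 bp

[3,4,6,6,7,7,8,9,9,10,10,10,12,16,18,19,20,25]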